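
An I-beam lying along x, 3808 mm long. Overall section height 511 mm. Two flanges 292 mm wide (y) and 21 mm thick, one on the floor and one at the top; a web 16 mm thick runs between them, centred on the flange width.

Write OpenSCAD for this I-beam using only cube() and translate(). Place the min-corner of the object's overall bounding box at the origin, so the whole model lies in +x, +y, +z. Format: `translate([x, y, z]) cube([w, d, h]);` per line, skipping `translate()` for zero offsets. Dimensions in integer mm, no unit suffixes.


cube([3808, 292, 21]);
translate([0, 138, 21]) cube([3808, 16, 469]);
translate([0, 0, 490]) cube([3808, 292, 21]);


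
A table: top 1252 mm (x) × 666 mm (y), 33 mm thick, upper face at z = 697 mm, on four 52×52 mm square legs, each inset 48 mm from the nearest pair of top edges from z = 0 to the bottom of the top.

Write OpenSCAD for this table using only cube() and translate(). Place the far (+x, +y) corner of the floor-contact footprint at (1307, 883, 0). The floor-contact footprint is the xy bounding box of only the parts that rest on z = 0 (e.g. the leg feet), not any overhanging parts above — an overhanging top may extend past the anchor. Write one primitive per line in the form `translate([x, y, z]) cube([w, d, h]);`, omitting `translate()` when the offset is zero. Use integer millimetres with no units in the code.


translate([103, 265, 664]) cube([1252, 666, 33]);
translate([151, 313, 0]) cube([52, 52, 664]);
translate([1255, 313, 0]) cube([52, 52, 664]);
translate([151, 831, 0]) cube([52, 52, 664]);
translate([1255, 831, 0]) cube([52, 52, 664]);


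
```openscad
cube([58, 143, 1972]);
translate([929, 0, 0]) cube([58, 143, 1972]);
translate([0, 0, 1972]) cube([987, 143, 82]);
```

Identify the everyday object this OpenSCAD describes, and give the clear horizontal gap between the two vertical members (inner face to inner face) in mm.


A door frame. The clear opening width is 871 mm.

Two 1972 mm tall posts with a header on top — a door frame. The left jamb is 58 mm wide at x = 0; the right jamb starts at x = 929. The clear opening is 929 − 58 = 871 mm.


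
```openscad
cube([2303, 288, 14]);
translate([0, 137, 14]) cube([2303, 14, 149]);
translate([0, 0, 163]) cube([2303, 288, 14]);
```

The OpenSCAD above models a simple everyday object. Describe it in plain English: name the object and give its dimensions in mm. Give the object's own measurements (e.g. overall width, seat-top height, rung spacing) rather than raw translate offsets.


An I-beam lying along x, 2303 mm long. Overall section height 177 mm. Two flanges 288 mm wide (y) and 14 mm thick, one on the floor and one at the top; a web 14 mm thick runs between them, centred on the flange width.


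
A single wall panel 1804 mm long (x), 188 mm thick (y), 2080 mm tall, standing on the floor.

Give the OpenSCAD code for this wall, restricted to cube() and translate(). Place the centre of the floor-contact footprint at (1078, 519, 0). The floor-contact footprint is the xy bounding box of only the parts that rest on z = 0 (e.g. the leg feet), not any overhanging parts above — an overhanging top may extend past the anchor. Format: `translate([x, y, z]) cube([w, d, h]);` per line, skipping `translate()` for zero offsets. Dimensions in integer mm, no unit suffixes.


translate([176, 425, 0]) cube([1804, 188, 2080]);


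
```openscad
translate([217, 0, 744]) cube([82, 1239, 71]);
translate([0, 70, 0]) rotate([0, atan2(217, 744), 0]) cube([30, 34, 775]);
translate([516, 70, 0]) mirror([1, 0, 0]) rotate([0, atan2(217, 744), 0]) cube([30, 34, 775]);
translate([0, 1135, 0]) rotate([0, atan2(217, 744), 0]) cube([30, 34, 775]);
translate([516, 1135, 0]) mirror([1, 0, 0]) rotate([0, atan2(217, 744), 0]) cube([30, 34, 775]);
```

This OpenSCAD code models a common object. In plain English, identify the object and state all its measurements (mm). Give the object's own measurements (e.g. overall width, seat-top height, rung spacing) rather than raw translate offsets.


A sawhorse. A 82×1239×71 mm beam (x, y, z) sits on two A-frame leg pairs. Each pair is two raked legs of 30×34 mm section (34 mm along y) splaying symmetrically in x. Each leg rises 744 mm vertically over 217 mm of horizontal reach and is 775 mm long along its own axis. Every leg's outer bottom edge rests on the floor and its outer top edge meets a bottom edge of the beam — the left legs (tilting toward +x) meet the beam's −x bottom edge, the right legs (their mirror images, tilting toward −x) meet its +x bottom edge — so the leg tops tuck under the beam, the beam's underside is 744 mm above the floor, and the feet are 516 mm apart outside-to-outside with the beam centred between them. The two leg pairs are set in 70 mm from either end of the beam.


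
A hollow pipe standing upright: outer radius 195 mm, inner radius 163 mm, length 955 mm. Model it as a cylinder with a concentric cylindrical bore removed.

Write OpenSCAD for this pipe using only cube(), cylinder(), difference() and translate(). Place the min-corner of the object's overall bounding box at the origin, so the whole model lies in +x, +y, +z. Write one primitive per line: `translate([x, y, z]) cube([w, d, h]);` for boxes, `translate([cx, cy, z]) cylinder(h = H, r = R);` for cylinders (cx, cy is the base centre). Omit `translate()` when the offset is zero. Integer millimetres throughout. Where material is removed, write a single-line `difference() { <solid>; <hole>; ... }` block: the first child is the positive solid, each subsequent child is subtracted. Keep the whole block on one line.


difference() { translate([195, 195, 0]) cylinder(h = 955, r = 195); translate([195, 195, 0]) cylinder(h = 955, r = 163); }


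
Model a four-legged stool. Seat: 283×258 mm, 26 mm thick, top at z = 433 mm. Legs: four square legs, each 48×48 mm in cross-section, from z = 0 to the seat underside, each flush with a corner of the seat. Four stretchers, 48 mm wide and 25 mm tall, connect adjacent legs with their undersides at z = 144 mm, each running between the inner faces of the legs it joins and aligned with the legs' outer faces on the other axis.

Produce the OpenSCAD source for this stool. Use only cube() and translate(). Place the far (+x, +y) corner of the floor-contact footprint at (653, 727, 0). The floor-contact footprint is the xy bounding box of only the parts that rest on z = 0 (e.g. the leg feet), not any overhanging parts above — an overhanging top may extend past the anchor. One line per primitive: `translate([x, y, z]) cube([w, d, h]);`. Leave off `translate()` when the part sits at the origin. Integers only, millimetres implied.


translate([370, 469, 407]) cube([283, 258, 26]);
translate([370, 469, 0]) cube([48, 48, 407]);
translate([605, 469, 0]) cube([48, 48, 407]);
translate([370, 679, 0]) cube([48, 48, 407]);
translate([605, 679, 0]) cube([48, 48, 407]);
translate([418, 469, 144]) cube([187, 48, 25]);
translate([418, 679, 144]) cube([187, 48, 25]);
translate([370, 517, 144]) cube([48, 162, 25]);
translate([605, 517, 144]) cube([48, 162, 25]);


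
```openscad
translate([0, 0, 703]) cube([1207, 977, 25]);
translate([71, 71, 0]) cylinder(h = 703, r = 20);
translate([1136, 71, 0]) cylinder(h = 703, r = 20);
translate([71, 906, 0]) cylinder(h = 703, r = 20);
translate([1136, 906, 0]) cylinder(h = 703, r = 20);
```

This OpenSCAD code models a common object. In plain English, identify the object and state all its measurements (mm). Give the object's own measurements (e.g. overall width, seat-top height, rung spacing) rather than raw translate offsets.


A table: top 1207 mm (x) × 977 mm (y), 25 mm thick, upper face at z = 728 mm, on four round legs of 40 mm diameter, each leg's bounding box inset 51 mm from the nearest pair of top edges from z = 0 to the bottom of the top.


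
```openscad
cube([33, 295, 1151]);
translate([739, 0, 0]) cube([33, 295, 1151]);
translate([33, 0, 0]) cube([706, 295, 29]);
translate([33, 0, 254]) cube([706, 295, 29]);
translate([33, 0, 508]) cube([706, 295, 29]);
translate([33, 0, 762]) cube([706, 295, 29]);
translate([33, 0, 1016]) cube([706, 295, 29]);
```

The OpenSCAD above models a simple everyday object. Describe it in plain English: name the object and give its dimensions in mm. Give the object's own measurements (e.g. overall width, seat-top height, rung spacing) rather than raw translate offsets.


An open bookshelf. Two side panels, each 33 mm thick, 295 mm deep and 1151 mm tall, stand 772 mm apart (outside-to-outside). Between them sit 5 shelves, each 29 mm thick and 295 mm deep, spanning the full gap between the sides. The bottom shelf rests on the floor (its underside at z = 0) and the clear gap between one shelf's top and the next shelf's underside is 225 mm.


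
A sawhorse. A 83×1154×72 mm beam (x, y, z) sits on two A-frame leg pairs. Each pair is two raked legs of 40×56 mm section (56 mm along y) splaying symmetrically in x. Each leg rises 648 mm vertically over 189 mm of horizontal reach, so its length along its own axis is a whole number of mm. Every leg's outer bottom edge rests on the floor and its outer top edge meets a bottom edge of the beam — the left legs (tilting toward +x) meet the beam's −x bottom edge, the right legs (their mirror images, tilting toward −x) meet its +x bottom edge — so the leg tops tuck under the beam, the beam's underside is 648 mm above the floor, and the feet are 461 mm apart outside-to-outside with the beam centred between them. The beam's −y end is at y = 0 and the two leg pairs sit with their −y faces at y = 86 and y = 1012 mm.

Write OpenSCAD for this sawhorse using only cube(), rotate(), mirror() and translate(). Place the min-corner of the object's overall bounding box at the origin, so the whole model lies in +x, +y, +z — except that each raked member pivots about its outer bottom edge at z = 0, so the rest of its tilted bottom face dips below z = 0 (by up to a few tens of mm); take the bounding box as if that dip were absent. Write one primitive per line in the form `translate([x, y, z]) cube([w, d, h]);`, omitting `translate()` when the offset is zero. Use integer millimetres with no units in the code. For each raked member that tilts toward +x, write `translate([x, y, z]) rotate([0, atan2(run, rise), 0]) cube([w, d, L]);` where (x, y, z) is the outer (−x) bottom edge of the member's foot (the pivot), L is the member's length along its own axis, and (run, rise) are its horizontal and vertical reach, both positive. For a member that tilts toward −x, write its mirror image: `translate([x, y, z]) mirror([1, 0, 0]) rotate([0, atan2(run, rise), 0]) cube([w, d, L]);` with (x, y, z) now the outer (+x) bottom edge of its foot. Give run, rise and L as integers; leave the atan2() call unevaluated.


translate([189, 0, 648]) cube([83, 1154, 72]);
translate([0, 86, 0]) rotate([0, atan2(189, 648), 0]) cube([40, 56, 675]);
translate([461, 86, 0]) mirror([1, 0, 0]) rotate([0, atan2(189, 648), 0]) cube([40, 56, 675]);
translate([0, 1012, 0]) rotate([0, atan2(189, 648), 0]) cube([40, 56, 675]);
translate([461, 1012, 0]) mirror([1, 0, 0]) rotate([0, atan2(189, 648), 0]) cube([40, 56, 675]);


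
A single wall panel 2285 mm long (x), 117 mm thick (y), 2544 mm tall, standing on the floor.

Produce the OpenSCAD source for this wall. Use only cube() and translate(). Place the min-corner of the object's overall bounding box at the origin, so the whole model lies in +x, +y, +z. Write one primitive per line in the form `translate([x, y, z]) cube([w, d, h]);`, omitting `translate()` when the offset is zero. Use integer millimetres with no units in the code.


cube([2285, 117, 2544]);


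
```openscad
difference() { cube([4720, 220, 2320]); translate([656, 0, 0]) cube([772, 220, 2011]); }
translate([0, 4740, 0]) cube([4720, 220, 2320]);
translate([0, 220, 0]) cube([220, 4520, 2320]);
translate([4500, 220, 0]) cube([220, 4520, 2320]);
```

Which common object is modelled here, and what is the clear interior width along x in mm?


A single room. The interior width is 4280 mm.

Four walls enclosing a rectangle with a door in the front wall — a room. Outside width 4720 minus two 220 mm walls gives 4280 mm.


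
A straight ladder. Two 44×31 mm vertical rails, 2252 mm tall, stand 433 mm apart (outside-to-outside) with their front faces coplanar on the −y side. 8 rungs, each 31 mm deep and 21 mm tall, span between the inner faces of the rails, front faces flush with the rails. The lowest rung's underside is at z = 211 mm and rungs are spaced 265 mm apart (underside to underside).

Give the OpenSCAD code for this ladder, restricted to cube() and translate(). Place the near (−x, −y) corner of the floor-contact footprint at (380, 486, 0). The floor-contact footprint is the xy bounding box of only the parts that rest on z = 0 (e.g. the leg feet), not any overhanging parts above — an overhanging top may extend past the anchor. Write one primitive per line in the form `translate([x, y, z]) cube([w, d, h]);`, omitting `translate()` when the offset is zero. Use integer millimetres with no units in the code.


translate([380, 486, 0]) cube([44, 31, 2252]);
translate([769, 486, 0]) cube([44, 31, 2252]);
translate([424, 486, 211]) cube([345, 31, 21]);
translate([424, 486, 476]) cube([345, 31, 21]);
translate([424, 486, 741]) cube([345, 31, 21]);
translate([424, 486, 1006]) cube([345, 31, 21]);
translate([424, 486, 1271]) cube([345, 31, 21]);
translate([424, 486, 1536]) cube([345, 31, 21]);
translate([424, 486, 1801]) cube([345, 31, 21]);
translate([424, 486, 2066]) cube([345, 31, 21]);


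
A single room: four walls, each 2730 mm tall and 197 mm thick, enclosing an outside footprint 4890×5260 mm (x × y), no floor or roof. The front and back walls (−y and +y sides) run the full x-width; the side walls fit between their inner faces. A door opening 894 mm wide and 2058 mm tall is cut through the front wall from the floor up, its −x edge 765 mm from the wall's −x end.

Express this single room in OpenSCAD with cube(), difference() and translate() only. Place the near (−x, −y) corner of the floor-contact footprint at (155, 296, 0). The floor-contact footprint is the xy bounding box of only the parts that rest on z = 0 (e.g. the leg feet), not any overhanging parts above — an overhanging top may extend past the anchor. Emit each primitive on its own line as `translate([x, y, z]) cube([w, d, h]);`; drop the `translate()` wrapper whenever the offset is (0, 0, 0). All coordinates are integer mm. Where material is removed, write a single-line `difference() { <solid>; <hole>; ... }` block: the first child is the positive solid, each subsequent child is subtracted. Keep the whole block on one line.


difference() { translate([155, 296, 0]) cube([4890, 197, 2730]); translate([920, 296, 0]) cube([894, 197, 2058]); }
translate([155, 5359, 0]) cube([4890, 197, 2730]);
translate([155, 493, 0]) cube([197, 4866, 2730]);
translate([4848, 493, 0]) cube([197, 4866, 2730]);


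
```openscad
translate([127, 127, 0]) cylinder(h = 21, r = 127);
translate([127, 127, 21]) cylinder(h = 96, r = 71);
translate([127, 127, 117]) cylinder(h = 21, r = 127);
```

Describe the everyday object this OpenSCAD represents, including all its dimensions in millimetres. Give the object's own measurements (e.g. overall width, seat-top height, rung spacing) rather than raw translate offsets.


A spool: two coaxial disc flanges of radius 127 mm and thickness 21 mm, joined by a core cylinder of radius 71 mm and height 96 mm. The lower flange rests on z = 0 and the three cylinders share a vertical axis.


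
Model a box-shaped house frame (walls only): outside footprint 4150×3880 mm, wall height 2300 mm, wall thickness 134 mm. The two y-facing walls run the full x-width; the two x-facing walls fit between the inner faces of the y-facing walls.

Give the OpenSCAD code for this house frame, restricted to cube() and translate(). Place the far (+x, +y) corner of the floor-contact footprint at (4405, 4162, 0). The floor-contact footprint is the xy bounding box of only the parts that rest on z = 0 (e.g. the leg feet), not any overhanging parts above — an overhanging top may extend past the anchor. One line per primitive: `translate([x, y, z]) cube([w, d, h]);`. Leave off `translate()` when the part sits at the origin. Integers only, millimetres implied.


translate([255, 282, 0]) cube([4150, 134, 2300]);
translate([255, 4028, 0]) cube([4150, 134, 2300]);
translate([255, 416, 0]) cube([134, 3612, 2300]);
translate([4271, 416, 0]) cube([134, 3612, 2300]);


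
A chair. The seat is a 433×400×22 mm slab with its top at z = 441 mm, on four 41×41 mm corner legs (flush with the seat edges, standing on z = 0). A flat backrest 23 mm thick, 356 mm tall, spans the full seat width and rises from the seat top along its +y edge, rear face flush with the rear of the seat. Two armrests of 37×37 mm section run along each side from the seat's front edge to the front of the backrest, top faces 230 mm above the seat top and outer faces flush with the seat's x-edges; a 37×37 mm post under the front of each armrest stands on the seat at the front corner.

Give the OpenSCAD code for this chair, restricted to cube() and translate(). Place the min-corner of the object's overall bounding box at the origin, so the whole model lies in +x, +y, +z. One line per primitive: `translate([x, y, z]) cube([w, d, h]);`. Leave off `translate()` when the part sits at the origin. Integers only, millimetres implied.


// leg_h = 441 - 22 = 419
// arm post h = 230 - 37 = 193
translate([0, 0, 419]) cube([433, 400, 22]);
cube([41, 41, 419]);
translate([392, 0, 0]) cube([41, 41, 419]);
translate([0, 359, 0]) cube([41, 41, 419]);
translate([392, 359, 0]) cube([41, 41, 419]);
translate([0, 377, 441]) cube([433, 23, 356]);
translate([0, 0, 634]) cube([37, 377, 37]);
translate([396, 0, 634]) cube([37, 377, 37]);
translate([0, 0, 441]) cube([37, 37, 193]);
translate([396, 0, 441]) cube([37, 37, 193]);


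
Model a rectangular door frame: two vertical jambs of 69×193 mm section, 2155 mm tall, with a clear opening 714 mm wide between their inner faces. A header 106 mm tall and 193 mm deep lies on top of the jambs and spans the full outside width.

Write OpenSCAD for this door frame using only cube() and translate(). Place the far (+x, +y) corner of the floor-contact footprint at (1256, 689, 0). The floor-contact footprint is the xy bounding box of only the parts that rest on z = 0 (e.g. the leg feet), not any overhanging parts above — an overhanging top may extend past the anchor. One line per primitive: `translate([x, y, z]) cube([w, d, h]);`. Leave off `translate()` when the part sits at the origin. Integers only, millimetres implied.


translate([404, 496, 0]) cube([69, 193, 2155]);
translate([1187, 496, 0]) cube([69, 193, 2155]);
translate([404, 496, 2155]) cube([852, 193, 106]);


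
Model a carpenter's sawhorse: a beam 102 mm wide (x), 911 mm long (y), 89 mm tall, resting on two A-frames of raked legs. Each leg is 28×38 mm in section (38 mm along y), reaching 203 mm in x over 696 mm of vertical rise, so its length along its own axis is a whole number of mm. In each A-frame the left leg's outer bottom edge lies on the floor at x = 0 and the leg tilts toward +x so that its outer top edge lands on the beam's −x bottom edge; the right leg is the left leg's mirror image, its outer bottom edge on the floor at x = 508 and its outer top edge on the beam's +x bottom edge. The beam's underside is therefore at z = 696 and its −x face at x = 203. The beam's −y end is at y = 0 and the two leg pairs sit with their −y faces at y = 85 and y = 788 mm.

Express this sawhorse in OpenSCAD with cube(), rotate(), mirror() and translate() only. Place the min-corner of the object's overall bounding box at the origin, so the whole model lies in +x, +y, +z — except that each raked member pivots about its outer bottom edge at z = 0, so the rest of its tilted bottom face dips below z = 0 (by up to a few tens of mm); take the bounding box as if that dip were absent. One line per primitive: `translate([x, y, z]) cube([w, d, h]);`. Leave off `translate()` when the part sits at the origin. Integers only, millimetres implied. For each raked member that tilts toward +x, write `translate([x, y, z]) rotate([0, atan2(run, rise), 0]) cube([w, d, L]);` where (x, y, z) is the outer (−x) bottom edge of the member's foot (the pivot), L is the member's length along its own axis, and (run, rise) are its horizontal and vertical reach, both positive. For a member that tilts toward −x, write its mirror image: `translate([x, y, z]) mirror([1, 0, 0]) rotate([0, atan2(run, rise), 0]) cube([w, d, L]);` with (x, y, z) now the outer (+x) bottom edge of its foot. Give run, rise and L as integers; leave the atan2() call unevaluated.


// leg length = √(203² + 696²) = 725
// right-leg outer foot x = 2·203 + 102 = 508
// beam min-corner = (203, 0, 696)
translate([203, 0, 696]) cube([102, 911, 89]);
translate([0, 85, 0]) rotate([0, atan2(203, 696), 0]) cube([28, 38, 725]);
translate([508, 85, 0]) mirror([1, 0, 0]) rotate([0, atan2(203, 696), 0]) cube([28, 38, 725]);
translate([0, 788, 0]) rotate([0, atan2(203, 696), 0]) cube([28, 38, 725]);
translate([508, 788, 0]) mirror([1, 0, 0]) rotate([0, atan2(203, 696), 0]) cube([28, 38, 725]);


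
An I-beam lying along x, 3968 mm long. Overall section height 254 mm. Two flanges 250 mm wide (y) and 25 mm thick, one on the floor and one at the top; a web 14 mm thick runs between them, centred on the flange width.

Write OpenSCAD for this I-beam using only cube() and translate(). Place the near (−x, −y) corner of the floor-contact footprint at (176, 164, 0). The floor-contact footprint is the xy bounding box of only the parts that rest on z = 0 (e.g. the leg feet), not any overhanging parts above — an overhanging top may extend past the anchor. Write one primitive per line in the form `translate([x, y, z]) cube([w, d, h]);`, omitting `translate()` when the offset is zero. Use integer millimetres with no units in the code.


translate([176, 164, 0]) cube([3968, 250, 25]);
translate([176, 282, 25]) cube([3968, 14, 204]);
translate([176, 164, 229]) cube([3968, 250, 25]);


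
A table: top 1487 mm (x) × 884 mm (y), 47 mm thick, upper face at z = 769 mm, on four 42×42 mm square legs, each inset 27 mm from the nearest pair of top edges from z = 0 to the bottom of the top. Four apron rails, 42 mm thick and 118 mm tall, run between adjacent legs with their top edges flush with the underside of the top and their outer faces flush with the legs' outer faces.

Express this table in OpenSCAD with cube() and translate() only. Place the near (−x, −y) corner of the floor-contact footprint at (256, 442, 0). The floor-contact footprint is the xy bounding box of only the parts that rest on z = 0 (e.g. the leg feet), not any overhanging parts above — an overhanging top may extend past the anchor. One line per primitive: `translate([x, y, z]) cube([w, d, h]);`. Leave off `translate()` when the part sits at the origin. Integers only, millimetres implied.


translate([229, 415, 722]) cube([1487, 884, 47]);
translate([256, 442, 0]) cube([42, 42, 722]);
translate([1647, 442, 0]) cube([42, 42, 722]);
translate([256, 1230, 0]) cube([42, 42, 722]);
translate([1647, 1230, 0]) cube([42, 42, 722]);
translate([298, 442, 604]) cube([1349, 42, 118]);
translate([298, 1230, 604]) cube([1349, 42, 118]);
translate([256, 484, 604]) cube([42, 746, 118]);
translate([1647, 484, 604]) cube([42, 746, 118]);


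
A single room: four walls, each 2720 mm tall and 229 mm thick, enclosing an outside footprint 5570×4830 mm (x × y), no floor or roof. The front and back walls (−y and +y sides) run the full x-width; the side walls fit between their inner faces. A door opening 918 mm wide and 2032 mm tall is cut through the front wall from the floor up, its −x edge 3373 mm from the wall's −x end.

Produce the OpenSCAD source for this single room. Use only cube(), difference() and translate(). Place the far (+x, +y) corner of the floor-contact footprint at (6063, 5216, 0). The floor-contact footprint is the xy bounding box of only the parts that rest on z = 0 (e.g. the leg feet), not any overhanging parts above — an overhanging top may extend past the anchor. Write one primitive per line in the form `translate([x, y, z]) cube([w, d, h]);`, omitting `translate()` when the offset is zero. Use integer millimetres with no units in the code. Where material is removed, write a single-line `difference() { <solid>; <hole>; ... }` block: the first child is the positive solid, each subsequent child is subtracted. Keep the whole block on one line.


difference() { translate([493, 386, 0]) cube([5570, 229, 2720]); translate([3866, 386, 0]) cube([918, 229, 2032]); }
translate([493, 4987, 0]) cube([5570, 229, 2720]);
translate([493, 615, 0]) cube([229, 4372, 2720]);
translate([5834, 615, 0]) cube([229, 4372, 2720]);


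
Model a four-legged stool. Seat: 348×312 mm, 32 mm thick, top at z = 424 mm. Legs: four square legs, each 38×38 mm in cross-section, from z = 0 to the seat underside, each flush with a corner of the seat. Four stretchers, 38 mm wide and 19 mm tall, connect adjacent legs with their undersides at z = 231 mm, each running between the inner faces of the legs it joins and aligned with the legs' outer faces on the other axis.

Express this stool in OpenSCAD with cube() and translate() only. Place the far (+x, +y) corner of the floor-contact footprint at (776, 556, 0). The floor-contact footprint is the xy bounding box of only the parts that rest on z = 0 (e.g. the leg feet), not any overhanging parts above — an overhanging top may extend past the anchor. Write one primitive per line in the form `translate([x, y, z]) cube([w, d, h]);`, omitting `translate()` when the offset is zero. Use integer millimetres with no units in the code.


translate([428, 244, 392]) cube([348, 312, 32]);
translate([428, 244, 0]) cube([38, 38, 392]);
translate([738, 244, 0]) cube([38, 38, 392]);
translate([428, 518, 0]) cube([38, 38, 392]);
translate([738, 518, 0]) cube([38, 38, 392]);
translate([466, 244, 231]) cube([272, 38, 19]);
translate([466, 518, 231]) cube([272, 38, 19]);
translate([428, 282, 231]) cube([38, 236, 19]);
translate([738, 282, 231]) cube([38, 236, 19]);


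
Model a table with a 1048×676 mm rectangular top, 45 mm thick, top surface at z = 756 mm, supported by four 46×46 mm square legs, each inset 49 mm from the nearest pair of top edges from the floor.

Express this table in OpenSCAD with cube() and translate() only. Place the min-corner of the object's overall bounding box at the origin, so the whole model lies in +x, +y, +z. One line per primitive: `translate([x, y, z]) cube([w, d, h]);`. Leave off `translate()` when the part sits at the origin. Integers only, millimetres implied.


// leg_h = 756 - 45 = 711
translate([0, 0, 711]) cube([1048, 676, 45]);
translate([49, 49, 0]) cube([46, 46, 711]);
translate([953, 49, 0]) cube([46, 46, 711]);
translate([49, 581, 0]) cube([46, 46, 711]);
translate([953, 581, 0]) cube([46, 46, 711]);


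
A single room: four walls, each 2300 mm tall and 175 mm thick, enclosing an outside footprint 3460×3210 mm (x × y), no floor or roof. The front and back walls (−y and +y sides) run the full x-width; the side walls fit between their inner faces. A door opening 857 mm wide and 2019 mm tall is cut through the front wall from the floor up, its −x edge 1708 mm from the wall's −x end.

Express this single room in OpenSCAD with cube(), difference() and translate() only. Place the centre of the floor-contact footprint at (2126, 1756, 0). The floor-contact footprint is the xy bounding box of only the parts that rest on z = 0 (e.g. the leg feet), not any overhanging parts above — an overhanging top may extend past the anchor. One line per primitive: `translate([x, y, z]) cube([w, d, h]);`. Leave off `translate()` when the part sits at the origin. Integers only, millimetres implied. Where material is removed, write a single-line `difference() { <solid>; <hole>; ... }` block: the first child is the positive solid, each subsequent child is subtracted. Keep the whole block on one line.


difference() { translate([396, 151, 0]) cube([3460, 175, 2300]); translate([2104, 151, 0]) cube([857, 175, 2019]); }
translate([396, 3186, 0]) cube([3460, 175, 2300]);
translate([396, 326, 0]) cube([175, 2860, 2300]);
translate([3681, 326, 0]) cube([175, 2860, 2300]);


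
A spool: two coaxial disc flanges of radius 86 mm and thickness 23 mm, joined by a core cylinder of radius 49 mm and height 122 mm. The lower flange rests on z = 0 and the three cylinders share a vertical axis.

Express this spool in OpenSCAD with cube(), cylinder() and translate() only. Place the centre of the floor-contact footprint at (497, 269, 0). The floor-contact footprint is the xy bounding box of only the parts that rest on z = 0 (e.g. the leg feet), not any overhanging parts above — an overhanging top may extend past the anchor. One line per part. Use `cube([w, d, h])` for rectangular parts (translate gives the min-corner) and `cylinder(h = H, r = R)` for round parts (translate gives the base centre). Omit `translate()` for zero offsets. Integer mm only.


translate([497, 269, 0]) cylinder(h = 23, r = 86);
translate([497, 269, 23]) cylinder(h = 122, r = 49);
translate([497, 269, 145]) cylinder(h = 23, r = 86);


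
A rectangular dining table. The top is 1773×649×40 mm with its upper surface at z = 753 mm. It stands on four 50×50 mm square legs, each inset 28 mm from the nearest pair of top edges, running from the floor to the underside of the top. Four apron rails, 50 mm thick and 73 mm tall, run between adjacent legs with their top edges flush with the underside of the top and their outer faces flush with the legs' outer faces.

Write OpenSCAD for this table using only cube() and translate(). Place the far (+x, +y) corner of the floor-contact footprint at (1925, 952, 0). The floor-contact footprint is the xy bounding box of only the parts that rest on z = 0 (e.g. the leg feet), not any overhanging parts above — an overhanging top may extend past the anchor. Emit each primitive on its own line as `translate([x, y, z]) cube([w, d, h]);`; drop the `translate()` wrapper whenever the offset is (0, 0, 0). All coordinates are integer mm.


translate([180, 331, 713]) cube([1773, 649, 40]);
translate([208, 359, 0]) cube([50, 50, 713]);
translate([1875, 359, 0]) cube([50, 50, 713]);
translate([208, 902, 0]) cube([50, 50, 713]);
translate([1875, 902, 0]) cube([50, 50, 713]);
translate([258, 359, 640]) cube([1617, 50, 73]);
translate([258, 902, 640]) cube([1617, 50, 73]);
translate([208, 409, 640]) cube([50, 493, 73]);
translate([1875, 409, 640]) cube([50, 493, 73]);


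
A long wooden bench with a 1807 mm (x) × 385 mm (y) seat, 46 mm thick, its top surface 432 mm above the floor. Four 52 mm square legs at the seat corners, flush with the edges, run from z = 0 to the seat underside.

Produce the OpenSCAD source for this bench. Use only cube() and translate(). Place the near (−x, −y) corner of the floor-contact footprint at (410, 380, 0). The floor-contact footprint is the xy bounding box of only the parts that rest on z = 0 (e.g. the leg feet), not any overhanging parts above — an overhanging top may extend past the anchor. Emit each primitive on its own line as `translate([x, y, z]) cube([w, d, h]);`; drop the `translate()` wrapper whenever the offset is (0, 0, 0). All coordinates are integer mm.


translate([410, 380, 386]) cube([1807, 385, 46]);
translate([410, 380, 0]) cube([52, 52, 386]);
translate([410, 713, 0]) cube([52, 52, 386]);
translate([2165, 380, 0]) cube([52, 52, 386]);
translate([2165, 713, 0]) cube([52, 52, 386]);


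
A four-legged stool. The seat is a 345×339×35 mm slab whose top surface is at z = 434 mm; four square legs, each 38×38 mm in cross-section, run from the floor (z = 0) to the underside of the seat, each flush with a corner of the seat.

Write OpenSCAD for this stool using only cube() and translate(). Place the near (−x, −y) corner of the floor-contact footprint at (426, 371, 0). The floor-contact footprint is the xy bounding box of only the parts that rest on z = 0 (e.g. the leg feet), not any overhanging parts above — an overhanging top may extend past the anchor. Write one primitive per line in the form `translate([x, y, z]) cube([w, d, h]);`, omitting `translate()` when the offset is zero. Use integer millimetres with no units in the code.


translate([426, 371, 399]) cube([345, 339, 35]);
translate([426, 371, 0]) cube([38, 38, 399]);
translate([733, 371, 0]) cube([38, 38, 399]);
translate([426, 672, 0]) cube([38, 38, 399]);
translate([733, 672, 0]) cube([38, 38, 399]);


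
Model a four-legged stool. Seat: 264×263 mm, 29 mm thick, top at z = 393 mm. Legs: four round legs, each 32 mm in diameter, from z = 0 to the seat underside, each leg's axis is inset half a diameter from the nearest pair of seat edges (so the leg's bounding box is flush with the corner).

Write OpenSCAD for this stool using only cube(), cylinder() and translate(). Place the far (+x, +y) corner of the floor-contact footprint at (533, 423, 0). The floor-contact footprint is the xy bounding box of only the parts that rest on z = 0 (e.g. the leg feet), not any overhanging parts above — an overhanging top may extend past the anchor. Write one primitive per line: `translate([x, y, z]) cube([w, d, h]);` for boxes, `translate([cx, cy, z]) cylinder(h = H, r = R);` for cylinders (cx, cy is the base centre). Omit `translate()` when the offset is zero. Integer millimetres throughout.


translate([269, 160, 364]) cube([264, 263, 29]);
translate([285, 176, 0]) cylinder(h = 364, r = 16);
translate([517, 176, 0]) cylinder(h = 364, r = 16);
translate([285, 407, 0]) cylinder(h = 364, r = 16);
translate([517, 407, 0]) cylinder(h = 364, r = 16);


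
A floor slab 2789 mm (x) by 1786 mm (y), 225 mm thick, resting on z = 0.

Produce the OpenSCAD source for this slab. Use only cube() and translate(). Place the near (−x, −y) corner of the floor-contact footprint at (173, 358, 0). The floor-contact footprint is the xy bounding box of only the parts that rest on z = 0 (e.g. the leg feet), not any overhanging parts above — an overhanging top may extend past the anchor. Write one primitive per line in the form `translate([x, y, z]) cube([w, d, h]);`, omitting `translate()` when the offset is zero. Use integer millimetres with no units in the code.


translate([173, 358, 0]) cube([2789, 1786, 225]);


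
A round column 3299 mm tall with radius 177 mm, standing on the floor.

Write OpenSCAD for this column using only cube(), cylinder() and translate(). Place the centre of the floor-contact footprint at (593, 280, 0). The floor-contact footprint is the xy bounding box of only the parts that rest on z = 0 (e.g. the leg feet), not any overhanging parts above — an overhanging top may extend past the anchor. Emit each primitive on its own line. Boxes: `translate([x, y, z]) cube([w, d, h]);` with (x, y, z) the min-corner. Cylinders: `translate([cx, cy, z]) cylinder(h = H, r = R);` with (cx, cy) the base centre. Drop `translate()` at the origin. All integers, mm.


translate([593, 280, 0]) cylinder(h = 3299, r = 177);


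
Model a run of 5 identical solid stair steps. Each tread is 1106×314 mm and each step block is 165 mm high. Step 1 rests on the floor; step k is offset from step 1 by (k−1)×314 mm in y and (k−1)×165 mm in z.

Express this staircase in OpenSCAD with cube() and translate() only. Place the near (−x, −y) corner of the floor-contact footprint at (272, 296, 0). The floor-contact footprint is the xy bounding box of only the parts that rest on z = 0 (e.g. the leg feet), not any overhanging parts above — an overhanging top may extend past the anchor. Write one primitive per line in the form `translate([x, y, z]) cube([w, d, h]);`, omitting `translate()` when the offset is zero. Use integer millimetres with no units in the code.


translate([272, 296, 0]) cube([1106, 314, 165]);
translate([272, 610, 165]) cube([1106, 314, 165]);
translate([272, 924, 330]) cube([1106, 314, 165]);
translate([272, 1238, 495]) cube([1106, 314, 165]);
translate([272, 1552, 660]) cube([1106, 314, 165]);


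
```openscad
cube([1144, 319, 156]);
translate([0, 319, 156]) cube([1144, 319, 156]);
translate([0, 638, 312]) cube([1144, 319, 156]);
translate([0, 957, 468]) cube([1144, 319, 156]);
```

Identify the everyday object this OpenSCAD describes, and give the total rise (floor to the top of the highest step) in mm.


A staircase. The total rise is 624 mm.

4 identical blocks, each offset up and back from the previous — a staircase. Each step is 156 mm tall and there are 4 of them, so the total rise is 4 × 156 = 624 mm.


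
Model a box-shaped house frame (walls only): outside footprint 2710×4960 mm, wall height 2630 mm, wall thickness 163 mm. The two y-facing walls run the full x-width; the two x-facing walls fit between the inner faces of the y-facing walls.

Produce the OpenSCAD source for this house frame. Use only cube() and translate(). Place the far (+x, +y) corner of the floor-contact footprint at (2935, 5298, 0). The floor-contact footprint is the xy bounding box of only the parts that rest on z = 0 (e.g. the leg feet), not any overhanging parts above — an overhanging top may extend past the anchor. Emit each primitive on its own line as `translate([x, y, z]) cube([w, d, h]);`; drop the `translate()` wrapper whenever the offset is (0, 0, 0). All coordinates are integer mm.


translate([225, 338, 0]) cube([2710, 163, 2630]);
translate([225, 5135, 0]) cube([2710, 163, 2630]);
translate([225, 501, 0]) cube([163, 4634, 2630]);
translate([2772, 501, 0]) cube([163, 4634, 2630]);


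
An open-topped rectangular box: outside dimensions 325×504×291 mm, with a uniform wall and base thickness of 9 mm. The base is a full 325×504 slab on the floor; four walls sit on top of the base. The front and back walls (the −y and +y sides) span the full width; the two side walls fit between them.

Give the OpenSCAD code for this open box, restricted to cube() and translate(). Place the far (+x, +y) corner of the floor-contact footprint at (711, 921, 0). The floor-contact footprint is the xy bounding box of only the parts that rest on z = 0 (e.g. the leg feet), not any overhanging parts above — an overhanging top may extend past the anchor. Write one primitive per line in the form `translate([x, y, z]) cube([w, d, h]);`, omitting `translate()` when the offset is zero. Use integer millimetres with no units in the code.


translate([386, 417, 0]) cube([325, 504, 9]);
translate([386, 417, 9]) cube([325, 9, 282]);
translate([386, 912, 9]) cube([325, 9, 282]);
translate([386, 426, 9]) cube([9, 486, 282]);
translate([702, 426, 9]) cube([9, 486, 282]);


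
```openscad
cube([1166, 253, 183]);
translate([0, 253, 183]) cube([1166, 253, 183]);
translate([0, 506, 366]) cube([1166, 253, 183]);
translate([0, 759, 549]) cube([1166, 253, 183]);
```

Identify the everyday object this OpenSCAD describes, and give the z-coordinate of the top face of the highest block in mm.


A staircase. The total rise is 732 mm.

4 identical blocks, each offset up and back from the previous — a staircase. Each step is 183 mm tall and there are 4 of them, so the total rise is 4 × 183 = 732 mm.


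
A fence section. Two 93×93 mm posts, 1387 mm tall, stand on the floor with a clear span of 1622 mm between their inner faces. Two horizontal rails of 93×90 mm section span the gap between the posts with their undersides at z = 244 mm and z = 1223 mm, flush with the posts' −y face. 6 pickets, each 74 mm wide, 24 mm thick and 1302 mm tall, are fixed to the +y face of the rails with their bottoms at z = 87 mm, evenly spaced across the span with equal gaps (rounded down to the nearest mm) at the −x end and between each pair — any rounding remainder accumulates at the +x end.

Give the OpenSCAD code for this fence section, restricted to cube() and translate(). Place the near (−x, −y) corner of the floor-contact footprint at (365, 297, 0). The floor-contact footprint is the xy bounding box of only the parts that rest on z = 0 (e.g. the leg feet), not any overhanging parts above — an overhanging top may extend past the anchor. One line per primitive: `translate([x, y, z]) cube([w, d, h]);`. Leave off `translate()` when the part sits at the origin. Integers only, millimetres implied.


translate([365, 297, 0]) cube([93, 93, 1387]);
translate([2080, 297, 0]) cube([93, 93, 1387]);
translate([458, 297, 244]) cube([1622, 93, 90]);
translate([458, 297, 1223]) cube([1622, 93, 90]);
translate([626, 390, 87]) cube([74, 24, 1302]);
translate([868, 390, 87]) cube([74, 24, 1302]);
translate([1110, 390, 87]) cube([74, 24, 1302]);
translate([1352, 390, 87]) cube([74, 24, 1302]);
translate([1594, 390, 87]) cube([74, 24, 1302]);
translate([1836, 390, 87]) cube([74, 24, 1302]);
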